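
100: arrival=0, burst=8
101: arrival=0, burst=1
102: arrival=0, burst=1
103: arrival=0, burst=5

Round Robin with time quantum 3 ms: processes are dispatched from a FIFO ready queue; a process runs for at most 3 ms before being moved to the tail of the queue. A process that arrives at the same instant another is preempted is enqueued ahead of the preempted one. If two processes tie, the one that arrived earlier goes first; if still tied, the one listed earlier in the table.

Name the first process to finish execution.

101

Schedule: | 100 0-3 | 101 3-4 | 102 4-5 | 103 5-8 | 100 8-11 | 103 11-13 | 100 13-15 |
Completion: 100=15  101=4  102=5  103=13
Turnaround (C−A): 100=15  101=4  102=5  103=13
Finish order: 101 → 102 → 103 → 100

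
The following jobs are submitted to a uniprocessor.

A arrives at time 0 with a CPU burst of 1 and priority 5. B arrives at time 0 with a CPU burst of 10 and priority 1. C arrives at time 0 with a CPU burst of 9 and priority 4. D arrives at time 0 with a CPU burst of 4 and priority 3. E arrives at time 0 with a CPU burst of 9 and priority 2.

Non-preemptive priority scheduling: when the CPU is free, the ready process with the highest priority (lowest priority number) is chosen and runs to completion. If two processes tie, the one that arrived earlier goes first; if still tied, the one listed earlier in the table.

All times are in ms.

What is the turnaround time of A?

33

Schedule: | B 0-10 | E 10-19 | D 19-23 | C 23-32 | A 32-33 |
Completion: A=33  B=10  C=32  D=23  E=19
Turnaround (C−A): A=33  B=10  C=32  D=23  E=19
Turnaround(A) = completion − arrival = 33 − 0 = 33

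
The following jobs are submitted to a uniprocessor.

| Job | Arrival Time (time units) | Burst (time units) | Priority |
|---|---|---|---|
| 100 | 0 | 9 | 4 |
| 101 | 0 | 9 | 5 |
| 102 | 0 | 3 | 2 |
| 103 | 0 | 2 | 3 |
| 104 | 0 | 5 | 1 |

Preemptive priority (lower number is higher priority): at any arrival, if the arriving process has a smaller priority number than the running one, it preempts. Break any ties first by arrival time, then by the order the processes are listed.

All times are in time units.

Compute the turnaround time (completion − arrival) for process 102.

8

Gantt: | 104 0-5 | 102 5-8 | 103 8-10 | 100 10-19 | 101 19-28 |
Completion: 100=19  101=28  102=8  103=10  104=5
Turnaround (C−A): 100=19  101=28  102=8  103=10  104=5
Turnaround(102) = completion − arrival = 8 − 0 = 8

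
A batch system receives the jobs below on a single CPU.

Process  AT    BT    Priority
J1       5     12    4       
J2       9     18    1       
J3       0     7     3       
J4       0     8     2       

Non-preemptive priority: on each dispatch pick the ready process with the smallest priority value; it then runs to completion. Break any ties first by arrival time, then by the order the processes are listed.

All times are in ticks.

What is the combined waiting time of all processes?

Schedule: | J4 0-8 | J3 8-15 | J2 15-33 | J1 33-45 |
Completion: J1=45  J2=33  J3=15  J4=8
Turnaround (C−A): J1=40  J2=24  J3=15  J4=8
Waiting = turnaround − burst: J1=28, J2=6, J3=8, J4=0
Total waiting = 28 + 6 + 8 + 0 = 42

42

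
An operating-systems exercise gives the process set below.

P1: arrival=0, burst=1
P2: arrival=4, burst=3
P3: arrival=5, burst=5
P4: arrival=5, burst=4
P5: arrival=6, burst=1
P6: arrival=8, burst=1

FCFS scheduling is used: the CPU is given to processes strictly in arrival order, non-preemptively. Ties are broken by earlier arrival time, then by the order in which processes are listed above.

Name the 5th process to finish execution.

Gantt: | P1 0-1 | idle 1-4 | P2 4-7 | P3 7-12 | P4 12-16 | P5 16-17 | P6 17-18 |
Completion: P1=1  P2=7  P3=12  P4=16  P5=17  P6=18
Finish order: P1 → P2 → P3 → P4 → P5 → P6

P5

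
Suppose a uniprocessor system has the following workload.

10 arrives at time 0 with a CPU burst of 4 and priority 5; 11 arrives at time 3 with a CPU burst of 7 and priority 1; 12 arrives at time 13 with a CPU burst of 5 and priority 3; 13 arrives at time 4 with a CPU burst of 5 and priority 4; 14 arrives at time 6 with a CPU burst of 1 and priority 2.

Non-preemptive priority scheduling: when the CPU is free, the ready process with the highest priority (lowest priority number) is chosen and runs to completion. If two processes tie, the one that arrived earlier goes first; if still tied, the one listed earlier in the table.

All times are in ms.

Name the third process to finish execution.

14

Gantt: | 10 0-4 | 11 4-11 | 14 11-12 | 13 12-17 | 12 17-22 |
Completion: 10=4  11=11  12=22  13=17  14=12
Turnaround (C−A): 10=4  11=8  12=9  13=13  14=6
Finish order: 10 → 11 → 14 → 13 → 12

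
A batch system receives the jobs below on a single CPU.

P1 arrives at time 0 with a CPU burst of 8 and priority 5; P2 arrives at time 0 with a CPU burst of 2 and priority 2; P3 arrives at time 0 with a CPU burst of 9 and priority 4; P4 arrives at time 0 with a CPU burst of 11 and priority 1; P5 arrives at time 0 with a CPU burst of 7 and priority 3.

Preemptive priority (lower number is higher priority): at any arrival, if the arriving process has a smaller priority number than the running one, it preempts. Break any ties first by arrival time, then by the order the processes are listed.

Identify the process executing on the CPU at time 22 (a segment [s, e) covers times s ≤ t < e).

Schedule: | P4 0-11 | P2 11-13 | P5 13-20 | P3 20-29 | P1 29-37 |
Completion: P1=37  P2=13  P3=29  P4=11  P5=20

P3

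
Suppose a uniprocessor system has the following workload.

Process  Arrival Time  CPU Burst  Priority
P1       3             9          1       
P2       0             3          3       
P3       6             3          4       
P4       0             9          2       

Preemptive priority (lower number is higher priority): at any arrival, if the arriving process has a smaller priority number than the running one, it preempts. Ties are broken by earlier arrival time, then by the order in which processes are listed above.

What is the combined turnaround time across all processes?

Schedule: | P4 0-3 | P1 3-12 | P4 12-18 | P2 18-21 | P3 21-24 |
Completion: P1=12  P2=21  P3=24  P4=18
Turnaround = completion − arrival: P1=9, P2=21, P3=18, P4=18
Total turnaround = 9 + 21 + 18 + 18 = 66

66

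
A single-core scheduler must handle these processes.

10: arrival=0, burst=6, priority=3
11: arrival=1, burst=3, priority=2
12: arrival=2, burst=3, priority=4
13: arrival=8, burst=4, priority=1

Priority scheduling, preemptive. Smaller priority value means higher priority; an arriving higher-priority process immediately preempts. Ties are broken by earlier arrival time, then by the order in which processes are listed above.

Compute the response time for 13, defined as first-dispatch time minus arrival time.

Schedule: | 10 0-1 | 11 1-4 | 10 4-8 | 13 8-12 | 10 12-13 | 12 13-16 |
Completion: 10=13  11=4  12=16  13=12
Turnaround (C−A): 10=13  11=3  12=14  13=4
Response(13) = first start − arrival = 8 − 8 = 0

0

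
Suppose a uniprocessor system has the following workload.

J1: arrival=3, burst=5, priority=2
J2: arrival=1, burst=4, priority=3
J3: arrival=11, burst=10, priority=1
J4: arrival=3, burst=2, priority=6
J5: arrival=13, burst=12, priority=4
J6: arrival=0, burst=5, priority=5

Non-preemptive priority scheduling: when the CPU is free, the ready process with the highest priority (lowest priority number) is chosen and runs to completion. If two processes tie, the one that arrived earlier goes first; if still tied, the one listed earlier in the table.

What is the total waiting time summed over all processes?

Schedule: | J6 0-5 | J1 5-10 | J2 10-14 | J3 14-24 | J5 24-36 | J4 36-38 |
Completion: J1=10  J2=14  J3=24  J4=38  J5=36  J6=5
Turnaround (C−A): J1=7  J2=13  J3=13  J4=35  J5=23  J6=5
Waiting = turnaround − burst: J1=2, J2=9, J3=3, J4=33, J5=11, J6=0
Total waiting = 2 + 9 + 3 + 33 + 11 + 0 = 58

58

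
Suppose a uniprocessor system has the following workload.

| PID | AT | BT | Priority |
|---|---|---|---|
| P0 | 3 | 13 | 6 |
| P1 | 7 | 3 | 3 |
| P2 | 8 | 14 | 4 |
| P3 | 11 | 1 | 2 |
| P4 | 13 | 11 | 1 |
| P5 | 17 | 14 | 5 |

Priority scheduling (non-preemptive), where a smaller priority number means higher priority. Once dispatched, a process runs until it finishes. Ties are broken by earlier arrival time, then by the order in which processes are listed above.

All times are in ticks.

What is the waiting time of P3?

16

Timeline: | idle 0-3 | P0 3-16 | P4 16-27 | P3 27-28 | P1 28-31 | P2 31-45 | P5 45-59 |
Completion: P0=16  P1=31  P2=45  P3=28  P4=27  P5=59
Waiting(P3) = turnaround − burst = 17 − 1 = 16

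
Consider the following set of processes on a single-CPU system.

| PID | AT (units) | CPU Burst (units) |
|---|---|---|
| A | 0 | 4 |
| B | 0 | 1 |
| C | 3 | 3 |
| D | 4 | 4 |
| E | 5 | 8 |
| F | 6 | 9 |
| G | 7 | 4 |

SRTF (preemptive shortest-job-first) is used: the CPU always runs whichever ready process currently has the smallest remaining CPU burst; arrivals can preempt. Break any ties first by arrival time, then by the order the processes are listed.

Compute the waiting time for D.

Timeline: | B 0-1 | A 1-5 | C 5-8 | D 8-12 | G 12-16 | E 16-24 | F 24-33 |
Completion: A=5  B=1  C=8  D=12  E=24  F=33  G=16
Turnaround (C−A): A=5  B=1  C=5  D=8  E=19  F=27  G=9
Waiting(D) = turnaround − burst = 8 − 4 = 4

4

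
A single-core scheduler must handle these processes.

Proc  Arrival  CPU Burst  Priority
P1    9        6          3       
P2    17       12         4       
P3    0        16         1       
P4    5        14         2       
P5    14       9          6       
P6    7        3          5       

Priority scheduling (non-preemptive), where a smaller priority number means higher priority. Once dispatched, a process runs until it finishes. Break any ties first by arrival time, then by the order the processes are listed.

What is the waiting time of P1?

Schedule: | P3 0-16 | P4 16-30 | P1 30-36 | P2 36-48 | P6 48-51 | P5 51-60 |
Completion: P1=36  P2=48  P3=16  P4=30  P5=60  P6=51
Waiting(P1) = turnaround − burst = 27 − 6 = 21

21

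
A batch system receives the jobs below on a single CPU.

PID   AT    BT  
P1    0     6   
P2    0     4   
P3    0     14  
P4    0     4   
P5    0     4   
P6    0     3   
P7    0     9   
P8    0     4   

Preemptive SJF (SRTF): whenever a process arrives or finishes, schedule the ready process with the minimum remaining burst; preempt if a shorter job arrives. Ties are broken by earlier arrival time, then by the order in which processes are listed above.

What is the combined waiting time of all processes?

114

Gantt: | P6 0-3 | P2 3-7 | P4 7-11 | P5 11-15 | P8 15-19 | P1 19-25 | P7 25-34 | P3 34-48 |
Completion: P1=25  P2=7  P3=48  P4=11  P5=15  P6=3  P7=34  P8=19
Waiting = turnaround − burst: P1=19, P2=3, P3=34, P4=7, P5=11, P6=0, P7=25, P8=15
Total waiting = 19 + 3 + 34 + 7 + 11 + 0 + 25 + 15 = 114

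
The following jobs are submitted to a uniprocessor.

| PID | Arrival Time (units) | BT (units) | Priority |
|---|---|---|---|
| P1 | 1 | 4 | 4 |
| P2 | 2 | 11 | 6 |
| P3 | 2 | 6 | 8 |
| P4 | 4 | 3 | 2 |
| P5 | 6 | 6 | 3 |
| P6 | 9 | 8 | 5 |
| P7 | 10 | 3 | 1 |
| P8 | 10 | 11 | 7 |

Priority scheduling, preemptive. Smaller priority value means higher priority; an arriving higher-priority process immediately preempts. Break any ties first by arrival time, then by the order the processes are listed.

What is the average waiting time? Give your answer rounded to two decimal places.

Timeline: | idle 0-1 | P1 1-4 | P4 4-7 | P5 7-10 | P7 10-13 | P5 13-16 | P1 16-17 | P6 17-25 | P2 25-36 | P8 36-47 | P3 47-53 |
Completion: P1=17  P2=36  P3=53  P4=7  P5=16  P6=25  P7=13  P8=47
Turnaround (C−A): P1=16  P2=34  P3=51  P4=3  P5=10  P6=16  P7=3  P8=37
Waiting times: P1=12, P2=23, P3=45, P4=0, P5=4, P6=8, P7=0, P8=26
Average waiting = (12+23+45+0+4+8+0+26) / 8 = 118/8 = 14.75

14.75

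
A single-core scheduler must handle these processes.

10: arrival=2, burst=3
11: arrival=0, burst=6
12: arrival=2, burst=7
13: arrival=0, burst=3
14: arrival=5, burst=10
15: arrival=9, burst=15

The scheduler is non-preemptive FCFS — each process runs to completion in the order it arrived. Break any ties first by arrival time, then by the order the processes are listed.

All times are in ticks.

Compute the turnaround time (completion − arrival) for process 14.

24

Timeline: | 11 0-6 | 13 6-9 | 10 9-12 | 12 12-19 | 14 19-29 | 15 29-44 |
Completion: 10=12  11=6  12=19  13=9  14=29  15=44
Turnaround (C−A): 10=10  11=6  12=17  13=9  14=24  15=35
Turnaround(14) = completion − arrival = 29 − 5 = 24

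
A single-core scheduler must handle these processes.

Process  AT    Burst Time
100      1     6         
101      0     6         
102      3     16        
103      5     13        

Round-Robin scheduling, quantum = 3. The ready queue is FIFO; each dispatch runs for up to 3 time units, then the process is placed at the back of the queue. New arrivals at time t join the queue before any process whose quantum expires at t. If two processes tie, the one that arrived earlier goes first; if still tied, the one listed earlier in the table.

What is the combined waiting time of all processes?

61

Timeline: | 101 0-3 | 100 3-6 | 102 6-9 | 101 9-12 | 103 12-15 | 100 15-18 | 102 18-21 | 103 21-24 | 102 24-27 | 103 27-30 | 102 30-33 | 103 33-36 | 102 36-39 | 103 39-40 | 102 40-41 |
Completion: 100=18  101=12  102=41  103=40
Turnaround (C−A): 100=17  101=12  102=38  103=35
Waiting = turnaround − burst: 100=11, 101=6, 102=22, 103=22
Total waiting = 11 + 6 + 22 + 22 = 61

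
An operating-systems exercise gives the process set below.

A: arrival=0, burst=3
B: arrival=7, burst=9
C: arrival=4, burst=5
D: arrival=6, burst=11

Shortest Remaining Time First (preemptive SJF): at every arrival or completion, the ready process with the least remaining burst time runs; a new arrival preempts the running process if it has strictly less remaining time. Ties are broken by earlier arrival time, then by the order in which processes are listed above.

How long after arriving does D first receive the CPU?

Timeline: | A 0-3 | idle 3-4 | C 4-9 | B 9-18 | D 18-29 |
Completion: A=3  B=18  C=9  D=29
Turnaround (C−A): A=3  B=11  C=5  D=23
Response(D) = first start − arrival = 18 − 6 = 12

12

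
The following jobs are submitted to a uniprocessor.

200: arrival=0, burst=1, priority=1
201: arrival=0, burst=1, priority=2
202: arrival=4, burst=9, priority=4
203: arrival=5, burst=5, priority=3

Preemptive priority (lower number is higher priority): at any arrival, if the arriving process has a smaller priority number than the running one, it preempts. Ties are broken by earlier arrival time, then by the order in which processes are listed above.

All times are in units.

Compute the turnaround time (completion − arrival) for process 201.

2

Gantt: | 200 0-1 | 201 1-2 | idle 2-4 | 202 4-5 | 203 5-10 | 202 10-18 |
Completion: 200=1  201=2  202=18  203=10
Turnaround (C−A): 200=1  201=2  202=14  203=5
Turnaround(201) = completion − arrival = 2 − 0 = 2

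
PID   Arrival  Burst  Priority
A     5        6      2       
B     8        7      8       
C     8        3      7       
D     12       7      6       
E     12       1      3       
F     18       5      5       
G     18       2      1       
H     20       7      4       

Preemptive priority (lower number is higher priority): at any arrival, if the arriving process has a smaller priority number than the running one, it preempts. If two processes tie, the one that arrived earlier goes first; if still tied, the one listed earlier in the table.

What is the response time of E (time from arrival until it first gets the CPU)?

Schedule: | idle 0-5 | A 5-11 | C 11-12 | E 12-13 | D 13-18 | G 18-20 | H 20-27 | F 27-32 | D 32-34 | C 34-36 | B 36-43 |
Completion: A=11  B=43  C=36  D=34  E=13  F=32  G=20  H=27
Turnaround (C−A): A=6  B=35  C=28  D=22  E=1  F=14  G=2  H=7
Response(E) = first start − arrival = 12 − 12 = 0

0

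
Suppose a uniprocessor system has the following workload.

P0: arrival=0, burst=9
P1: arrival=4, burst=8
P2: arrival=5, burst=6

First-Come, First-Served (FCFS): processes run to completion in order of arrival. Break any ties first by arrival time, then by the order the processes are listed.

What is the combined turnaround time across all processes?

40

Schedule: | P0 0-9 | P1 9-17 | P2 17-23 |
Completion: P0=9  P1=17  P2=23
Turnaround = completion − arrival: P0=9, P1=13, P2=18
Total turnaround = 9 + 13 + 18 = 40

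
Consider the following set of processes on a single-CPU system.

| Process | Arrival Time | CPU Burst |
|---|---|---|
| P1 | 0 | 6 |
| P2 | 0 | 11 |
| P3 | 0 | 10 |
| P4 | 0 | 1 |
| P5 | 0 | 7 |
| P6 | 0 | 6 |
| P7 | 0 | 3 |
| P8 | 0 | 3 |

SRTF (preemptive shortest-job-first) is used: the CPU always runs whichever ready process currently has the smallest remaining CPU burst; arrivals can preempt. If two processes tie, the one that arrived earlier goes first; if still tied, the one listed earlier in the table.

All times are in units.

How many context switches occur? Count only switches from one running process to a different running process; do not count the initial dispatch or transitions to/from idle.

Gantt: | P4 0-1 | P7 1-4 | P8 4-7 | P1 7-13 | P6 13-19 | P5 19-26 | P3 26-36 | P2 36-47 |
Completion: P1=13  P2=47  P3=36  P4=1  P5=26  P6=19  P7=4  P8=7
Turnaround (C−A): P1=13  P2=47  P3=36  P4=1  P5=26  P6=19  P7=4  P8=7

7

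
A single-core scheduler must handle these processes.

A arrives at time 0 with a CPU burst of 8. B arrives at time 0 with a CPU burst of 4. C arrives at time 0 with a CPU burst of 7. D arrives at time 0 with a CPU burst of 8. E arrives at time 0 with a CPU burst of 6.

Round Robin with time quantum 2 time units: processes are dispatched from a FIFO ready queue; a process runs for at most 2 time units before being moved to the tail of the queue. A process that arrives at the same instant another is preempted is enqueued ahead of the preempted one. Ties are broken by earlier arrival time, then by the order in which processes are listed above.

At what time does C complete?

31

Schedule: | A 0-2 | B 2-4 | C 4-6 | D 6-8 | E 8-10 | A 10-12 | B 12-14 | C 14-16 | D 16-18 | E 18-20 | A 20-22 | C 22-24 | D 24-26 | E 26-28 | A 28-30 | C 30-31 | D 31-33 |
Completion: A=30  B=14  C=31  D=33  E=28
Turnaround (C−A): A=30  B=14  C=31  D=33  E=28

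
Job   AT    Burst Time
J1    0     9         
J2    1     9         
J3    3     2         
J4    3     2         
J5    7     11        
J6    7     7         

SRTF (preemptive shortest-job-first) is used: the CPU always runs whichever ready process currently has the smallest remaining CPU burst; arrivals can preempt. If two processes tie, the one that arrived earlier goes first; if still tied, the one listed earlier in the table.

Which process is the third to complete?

Schedule: | J1 0-3 | J3 3-5 | J4 5-7 | J1 7-13 | J6 13-20 | J2 20-29 | J5 29-40 |
Completion: J1=13  J2=29  J3=5  J4=7  J5=40  J6=20
Turnaround (C−A): J1=13  J2=28  J3=2  J4=4  J5=33  J6=13
Finish order: J3 → J4 → J1 → J6 → J2 → J5

J1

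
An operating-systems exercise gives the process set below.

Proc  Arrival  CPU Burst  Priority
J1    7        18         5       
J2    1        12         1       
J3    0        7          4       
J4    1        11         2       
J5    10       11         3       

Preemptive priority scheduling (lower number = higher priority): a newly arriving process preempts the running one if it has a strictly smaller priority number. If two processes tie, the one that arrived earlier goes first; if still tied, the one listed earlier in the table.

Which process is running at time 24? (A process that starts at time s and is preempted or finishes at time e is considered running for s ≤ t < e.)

Timeline: | J3 0-1 | J2 1-13 | J4 13-24 | J5 24-35 | J3 35-41 | J1 41-59 |
Completion: J1=59  J2=13  J3=41  J4=24  J5=35
Turnaround (C−A): J1=52  J2=12  J3=41  J4=23  J5=25

J5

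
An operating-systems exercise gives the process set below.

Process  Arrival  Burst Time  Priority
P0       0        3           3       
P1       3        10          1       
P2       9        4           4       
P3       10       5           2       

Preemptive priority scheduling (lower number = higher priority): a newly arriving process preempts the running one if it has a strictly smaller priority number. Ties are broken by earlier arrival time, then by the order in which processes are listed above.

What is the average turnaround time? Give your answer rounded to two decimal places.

Gantt: | P0 0-3 | P1 3-13 | P3 13-18 | P2 18-22 |
Completion: P0=3  P1=13  P2=22  P3=18
Turnaround (C−A): P0=3  P1=10  P2=13  P3=8
Turnaround times: P0=3, P1=10, P2=13, P3=8
Average turnaround = (3+10+13+8) / 4 = 34/4 = 8.50

8.50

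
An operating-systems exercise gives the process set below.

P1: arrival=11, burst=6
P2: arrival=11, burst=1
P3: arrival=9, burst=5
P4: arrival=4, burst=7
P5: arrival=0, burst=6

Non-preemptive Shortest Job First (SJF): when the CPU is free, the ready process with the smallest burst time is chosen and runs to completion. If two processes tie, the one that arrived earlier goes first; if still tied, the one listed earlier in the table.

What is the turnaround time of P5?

6

Timeline: | P5 0-6 | P4 6-13 | P2 13-14 | P3 14-19 | P1 19-25 |
Completion: P1=25  P2=14  P3=19  P4=13  P5=6
Turnaround(P5) = completion − arrival = 6 − 0 = 6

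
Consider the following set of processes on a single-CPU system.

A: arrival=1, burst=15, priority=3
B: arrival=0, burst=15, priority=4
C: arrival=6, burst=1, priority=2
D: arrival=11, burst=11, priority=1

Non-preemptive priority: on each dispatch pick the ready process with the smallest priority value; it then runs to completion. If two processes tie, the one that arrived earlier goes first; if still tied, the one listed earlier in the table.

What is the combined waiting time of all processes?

Schedule: | B 0-15 | D 15-26 | C 26-27 | A 27-42 |
Completion: A=42  B=15  C=27  D=26
Waiting = turnaround − burst: A=26, B=0, C=20, D=4
Total waiting = 26 + 0 + 20 + 4 = 50

50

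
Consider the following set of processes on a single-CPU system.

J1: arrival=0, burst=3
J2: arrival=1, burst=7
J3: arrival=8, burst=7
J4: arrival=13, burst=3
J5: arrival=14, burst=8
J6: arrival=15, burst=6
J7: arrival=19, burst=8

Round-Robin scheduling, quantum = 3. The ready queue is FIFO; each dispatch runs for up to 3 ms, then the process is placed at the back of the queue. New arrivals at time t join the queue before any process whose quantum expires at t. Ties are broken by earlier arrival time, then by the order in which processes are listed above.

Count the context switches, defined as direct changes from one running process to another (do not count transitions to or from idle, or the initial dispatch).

14

Timeline: | J1 0-3 | J2 3-9 | J3 9-12 | J2 12-13 | J3 13-16 | J4 16-19 | J5 19-22 | J6 22-25 | J3 25-26 | J7 26-29 | J5 29-32 | J6 32-35 | J7 35-38 | J5 38-40 | J7 40-42 |
Completion: J1=3  J2=13  J3=26  J4=19  J5=40  J6=35  J7=42
Turnaround (C−A): J1=3  J2=12  J3=18  J4=6  J5=26  J6=20  J7=23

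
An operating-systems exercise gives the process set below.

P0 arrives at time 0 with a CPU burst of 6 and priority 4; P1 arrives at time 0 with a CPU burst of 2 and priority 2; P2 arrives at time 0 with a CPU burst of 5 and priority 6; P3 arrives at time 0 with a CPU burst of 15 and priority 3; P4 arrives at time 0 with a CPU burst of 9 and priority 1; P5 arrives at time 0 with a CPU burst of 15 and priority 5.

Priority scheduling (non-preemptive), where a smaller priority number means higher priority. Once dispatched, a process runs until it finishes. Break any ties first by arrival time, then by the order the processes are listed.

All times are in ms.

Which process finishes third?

Gantt: | P4 0-9 | P1 9-11 | P3 11-26 | P0 26-32 | P5 32-47 | P2 47-52 |
Completion: P0=32  P1=11  P2=52  P3=26  P4=9  P5=47
Finish order: P4 → P1 → P3 → P0 → P5 → P2

P3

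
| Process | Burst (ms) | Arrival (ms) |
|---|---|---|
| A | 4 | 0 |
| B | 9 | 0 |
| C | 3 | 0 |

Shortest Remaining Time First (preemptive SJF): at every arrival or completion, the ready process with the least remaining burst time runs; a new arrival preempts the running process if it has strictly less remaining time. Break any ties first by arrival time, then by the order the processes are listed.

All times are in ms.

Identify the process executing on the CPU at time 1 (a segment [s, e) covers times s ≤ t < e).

Gantt: | C 0-3 | A 3-7 | B 7-16 |
Completion: A=7  B=16  C=3
Turnaround (C−A): A=7  B=16  C=3

C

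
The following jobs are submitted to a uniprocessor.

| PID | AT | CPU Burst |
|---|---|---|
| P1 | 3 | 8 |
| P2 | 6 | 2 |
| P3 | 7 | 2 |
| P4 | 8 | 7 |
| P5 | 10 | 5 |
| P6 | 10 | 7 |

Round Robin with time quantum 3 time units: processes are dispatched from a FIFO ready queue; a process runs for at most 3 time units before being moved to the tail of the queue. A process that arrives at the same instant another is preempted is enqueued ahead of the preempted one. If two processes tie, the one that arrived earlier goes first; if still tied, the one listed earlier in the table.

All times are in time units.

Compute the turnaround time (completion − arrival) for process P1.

Timeline: | idle 0-3 | P1 3-6 | P2 6-8 | P1 8-11 | P3 11-13 | P4 13-16 | P5 16-19 | P6 19-22 | P1 22-24 | P4 24-27 | P5 27-29 | P6 29-32 | P4 32-33 | P6 33-34 |
Completion: P1=24  P2=8  P3=13  P4=33  P5=29  P6=34
Turnaround(P1) = completion − arrival = 24 − 3 = 21

21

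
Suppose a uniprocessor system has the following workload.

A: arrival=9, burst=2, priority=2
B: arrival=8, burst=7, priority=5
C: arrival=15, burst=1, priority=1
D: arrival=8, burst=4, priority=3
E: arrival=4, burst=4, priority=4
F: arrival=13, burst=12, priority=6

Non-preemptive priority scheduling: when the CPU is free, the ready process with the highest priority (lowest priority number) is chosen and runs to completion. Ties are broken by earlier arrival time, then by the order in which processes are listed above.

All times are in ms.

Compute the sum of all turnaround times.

Gantt: | idle 0-4 | E 4-8 | D 8-12 | A 12-14 | B 14-21 | C 21-22 | F 22-34 |
Completion: A=14  B=21  C=22  D=12  E=8  F=34
Turnaround (C−A): A=5  B=13  C=7  D=4  E=4  F=21
Turnaround = completion − arrival: A=5, B=13, C=7, D=4, E=4, F=21
Total turnaround = 5 + 13 + 7 + 4 + 4 + 21 = 54

54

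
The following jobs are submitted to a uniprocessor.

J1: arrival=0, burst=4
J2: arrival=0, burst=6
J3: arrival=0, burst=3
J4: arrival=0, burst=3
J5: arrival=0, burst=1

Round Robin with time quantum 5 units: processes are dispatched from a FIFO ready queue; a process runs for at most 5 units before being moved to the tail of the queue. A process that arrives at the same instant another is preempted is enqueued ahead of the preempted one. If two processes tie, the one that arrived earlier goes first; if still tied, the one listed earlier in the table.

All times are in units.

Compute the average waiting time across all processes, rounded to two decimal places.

9.40

Timeline: | J1 0-4 | J2 4-9 | J3 9-12 | J4 12-15 | J5 15-16 | J2 16-17 |
Completion: J1=4  J2=17  J3=12  J4=15  J5=16
Waiting times: J1=0, J2=11, J3=9, J4=12, J5=15
Average waiting = (0+11+9+12+15) / 5 = 47/5 = 9.40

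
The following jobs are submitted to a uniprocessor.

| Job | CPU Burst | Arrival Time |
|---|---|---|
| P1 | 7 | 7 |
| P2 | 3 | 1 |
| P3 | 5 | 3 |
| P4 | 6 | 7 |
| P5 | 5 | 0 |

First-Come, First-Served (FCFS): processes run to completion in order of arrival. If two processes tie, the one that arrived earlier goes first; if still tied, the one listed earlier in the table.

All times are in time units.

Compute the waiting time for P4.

13

Gantt: | P5 0-5 | P2 5-8 | P3 8-13 | P1 13-20 | P4 20-26 |
Completion: P1=20  P2=8  P3=13  P4=26  P5=5
Turnaround (C−A): P1=13  P2=7  P3=10  P4=19  P5=5
Waiting(P4) = turnaround − burst = 19 − 6 = 13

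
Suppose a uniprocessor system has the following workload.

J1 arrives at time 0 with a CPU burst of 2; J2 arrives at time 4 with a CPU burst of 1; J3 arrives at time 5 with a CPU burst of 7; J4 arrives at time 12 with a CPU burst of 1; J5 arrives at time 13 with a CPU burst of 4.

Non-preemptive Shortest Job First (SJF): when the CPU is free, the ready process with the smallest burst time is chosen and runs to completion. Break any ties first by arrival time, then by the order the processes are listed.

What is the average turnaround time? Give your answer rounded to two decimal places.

Gantt: | J1 0-2 | idle 2-4 | J2 4-5 | J3 5-12 | J4 12-13 | J5 13-17 |
Completion: J1=2  J2=5  J3=12  J4=13  J5=17
Turnaround (C−A): J1=2  J2=1  J3=7  J4=1  J5=4
Turnaround times: J1=2, J2=1, J3=7, J4=1, J5=4
Average turnaround = (2+1+7+1+4) / 5 = 15/5 = 3.00

3.00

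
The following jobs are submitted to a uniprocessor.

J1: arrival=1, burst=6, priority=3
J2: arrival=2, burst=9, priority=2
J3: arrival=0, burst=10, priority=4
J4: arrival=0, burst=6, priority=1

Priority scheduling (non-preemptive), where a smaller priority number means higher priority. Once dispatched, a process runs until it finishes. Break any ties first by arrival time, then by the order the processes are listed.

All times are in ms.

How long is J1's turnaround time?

Timeline: | J4 0-6 | J2 6-15 | J1 15-21 | J3 21-31 |
Completion: J1=21  J2=15  J3=31  J4=6
Turnaround (C−A): J1=20  J2=13  J3=31  J4=6
Turnaround(J1) = completion − arrival = 21 − 1 = 20

20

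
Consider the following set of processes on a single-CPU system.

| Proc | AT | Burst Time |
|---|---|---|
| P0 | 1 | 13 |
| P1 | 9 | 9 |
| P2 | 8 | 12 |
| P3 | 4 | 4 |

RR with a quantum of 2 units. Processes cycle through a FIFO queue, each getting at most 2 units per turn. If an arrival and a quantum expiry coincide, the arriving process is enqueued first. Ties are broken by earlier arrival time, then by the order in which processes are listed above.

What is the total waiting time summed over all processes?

61

Gantt: | idle 0-1 | P0 1-5 | P3 5-7 | P0 7-9 | P3 9-11 | P2 11-13 | P1 13-15 | P0 15-17 | P2 17-19 | P1 19-21 | P0 21-23 | P2 23-25 | P1 25-27 | P0 27-29 | P2 29-31 | P1 31-33 | P0 33-34 | P2 34-36 | P1 36-37 | P2 37-39 |
Completion: P0=34  P1=37  P2=39  P3=11
Turnaround (C−A): P0=33  P1=28  P2=31  P3=7
Waiting = turnaround − burst: P0=20, P1=19, P2=19, P3=3
Total waiting = 20 + 19 + 19 + 3 = 61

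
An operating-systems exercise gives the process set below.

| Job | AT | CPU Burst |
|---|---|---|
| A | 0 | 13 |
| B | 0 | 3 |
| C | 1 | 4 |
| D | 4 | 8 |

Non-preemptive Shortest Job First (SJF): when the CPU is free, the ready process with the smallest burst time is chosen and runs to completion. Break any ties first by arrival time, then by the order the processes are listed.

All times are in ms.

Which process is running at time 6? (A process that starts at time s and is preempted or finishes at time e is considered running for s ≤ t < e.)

Schedule: | B 0-3 | C 3-7 | D 7-15 | A 15-28 |
Completion: A=28  B=3  C=7  D=15
Turnaround (C−A): A=28  B=3  C=6  D=11

C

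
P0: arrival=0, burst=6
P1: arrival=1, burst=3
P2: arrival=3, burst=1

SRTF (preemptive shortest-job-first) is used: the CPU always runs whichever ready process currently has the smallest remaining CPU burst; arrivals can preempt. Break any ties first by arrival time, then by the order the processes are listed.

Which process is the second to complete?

Schedule: | P0 0-1 | P1 1-4 | P2 4-5 | P0 5-10 |
Completion: P0=10  P1=4  P2=5
Turnaround (C−A): P0=10  P1=3  P2=2
Finish order: P1 → P2 → P0

P2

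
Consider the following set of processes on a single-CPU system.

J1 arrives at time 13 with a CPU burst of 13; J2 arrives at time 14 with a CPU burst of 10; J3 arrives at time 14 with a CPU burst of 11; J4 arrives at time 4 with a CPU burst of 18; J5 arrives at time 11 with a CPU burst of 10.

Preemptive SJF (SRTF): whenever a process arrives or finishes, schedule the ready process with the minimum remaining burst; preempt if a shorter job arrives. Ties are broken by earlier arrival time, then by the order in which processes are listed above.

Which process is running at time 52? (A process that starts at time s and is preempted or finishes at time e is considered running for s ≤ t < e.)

J3

Timeline: | idle 0-4 | J4 4-11 | J5 11-21 | J2 21-31 | J4 31-42 | J3 42-53 | J1 53-66 |
Completion: J1=66  J2=31  J3=53  J4=42  J5=21
Turnaround (C−A): J1=53  J2=17  J3=39  J4=38  J5=10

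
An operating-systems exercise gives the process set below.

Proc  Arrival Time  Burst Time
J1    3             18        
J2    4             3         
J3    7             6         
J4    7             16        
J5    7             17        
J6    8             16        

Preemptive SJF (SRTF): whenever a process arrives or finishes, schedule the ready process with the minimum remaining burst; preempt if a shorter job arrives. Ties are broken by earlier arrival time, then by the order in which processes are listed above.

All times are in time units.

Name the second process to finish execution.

J3

Gantt: | idle 0-3 | J1 3-4 | J2 4-7 | J3 7-13 | J4 13-29 | J6 29-45 | J1 45-62 | J5 62-79 |
Completion: J1=62  J2=7  J3=13  J4=29  J5=79  J6=45
Finish order: J2 → J3 → J4 → J6 → J1 → J5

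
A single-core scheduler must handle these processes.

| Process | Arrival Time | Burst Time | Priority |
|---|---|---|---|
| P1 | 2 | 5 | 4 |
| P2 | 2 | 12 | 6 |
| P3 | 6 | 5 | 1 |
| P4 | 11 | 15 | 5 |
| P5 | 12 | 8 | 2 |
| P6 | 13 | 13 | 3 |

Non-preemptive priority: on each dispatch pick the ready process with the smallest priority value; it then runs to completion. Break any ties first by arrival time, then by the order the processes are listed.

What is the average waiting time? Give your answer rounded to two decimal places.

Gantt: | idle 0-2 | P1 2-7 | P3 7-12 | P5 12-20 | P6 20-33 | P4 33-48 | P2 48-60 |
Completion: P1=7  P2=60  P3=12  P4=48  P5=20  P6=33
Waiting times: P1=0, P2=46, P3=1, P4=22, P5=0, P6=7
Average waiting = (0+46+1+22+0+7) / 6 = 76/6 = 12.67

12.67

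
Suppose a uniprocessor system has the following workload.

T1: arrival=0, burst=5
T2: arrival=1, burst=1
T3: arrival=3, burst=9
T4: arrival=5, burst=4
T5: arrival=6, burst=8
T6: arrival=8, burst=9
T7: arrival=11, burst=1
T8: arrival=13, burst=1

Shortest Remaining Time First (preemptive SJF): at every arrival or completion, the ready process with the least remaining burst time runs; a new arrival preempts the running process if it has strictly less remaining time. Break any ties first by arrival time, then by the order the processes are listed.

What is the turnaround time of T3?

Timeline: | T1 0-1 | T2 1-2 | T1 2-6 | T4 6-10 | T5 10-11 | T7 11-12 | T5 12-13 | T8 13-14 | T5 14-20 | T3 20-29 | T6 29-38 |
Completion: T1=6  T2=2  T3=29  T4=10  T5=20  T6=38  T7=12  T8=14
Turnaround (C−A): T1=6  T2=1  T3=26  T4=5  T5=14  T6=30  T7=1  T8=1
Turnaround(T3) = completion − arrival = 29 − 3 = 26

26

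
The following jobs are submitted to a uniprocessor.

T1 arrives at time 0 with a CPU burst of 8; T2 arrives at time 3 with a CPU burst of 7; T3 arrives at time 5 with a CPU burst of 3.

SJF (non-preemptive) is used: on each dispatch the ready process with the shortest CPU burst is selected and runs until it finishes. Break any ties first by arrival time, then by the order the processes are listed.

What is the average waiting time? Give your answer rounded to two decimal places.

Gantt: | T1 0-8 | T3 8-11 | T2 11-18 |
Completion: T1=8  T2=18  T3=11
Turnaround (C−A): T1=8  T2=15  T3=6
Waiting times: T1=0, T2=8, T3=3
Average waiting = (0+8+3) / 3 = 11/3 = 3.67

3.67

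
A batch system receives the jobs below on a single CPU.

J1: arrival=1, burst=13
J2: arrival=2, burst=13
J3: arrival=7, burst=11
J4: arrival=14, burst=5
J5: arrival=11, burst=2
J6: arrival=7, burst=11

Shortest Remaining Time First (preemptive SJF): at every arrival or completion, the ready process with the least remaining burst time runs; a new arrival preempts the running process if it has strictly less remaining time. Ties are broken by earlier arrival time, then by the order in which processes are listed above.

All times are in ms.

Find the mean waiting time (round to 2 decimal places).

Timeline: | idle 0-1 | J1 1-11 | J5 11-13 | J1 13-16 | J4 16-21 | J3 21-32 | J6 32-43 | J2 43-56 |
Completion: J1=16  J2=56  J3=32  J4=21  J5=13  J6=43
Turnaround (C−A): J1=15  J2=54  J3=25  J4=7  J5=2  J6=36
Waiting times: J1=2, J2=41, J3=14, J4=2, J5=0, J6=25
Average waiting = (2+41+14+2+0+25) / 6 = 84/6 = 14.00

14.00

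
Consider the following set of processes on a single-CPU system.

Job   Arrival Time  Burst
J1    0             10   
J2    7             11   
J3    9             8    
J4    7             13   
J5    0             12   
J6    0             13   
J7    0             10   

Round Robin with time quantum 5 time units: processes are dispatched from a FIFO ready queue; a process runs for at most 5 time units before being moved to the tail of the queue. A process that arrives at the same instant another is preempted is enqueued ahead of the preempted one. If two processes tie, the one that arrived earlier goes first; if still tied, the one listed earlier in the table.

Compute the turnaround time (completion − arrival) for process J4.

Timeline: | J1 0-5 | J5 5-10 | J6 10-15 | J7 15-20 | J1 20-25 | J2 25-30 | J4 30-35 | J3 35-40 | J5 40-45 | J6 45-50 | J7 50-55 | J2 55-60 | J4 60-65 | J3 65-68 | J5 68-70 | J6 70-73 | J2 73-74 | J4 74-77 |
Completion: J1=25  J2=74  J3=68  J4=77  J5=70  J6=73  J7=55
Turnaround (C−A): J1=25  J2=67  J3=59  J4=70  J5=70  J6=73  J7=55
Turnaround(J4) = completion − arrival = 77 − 7 = 70

70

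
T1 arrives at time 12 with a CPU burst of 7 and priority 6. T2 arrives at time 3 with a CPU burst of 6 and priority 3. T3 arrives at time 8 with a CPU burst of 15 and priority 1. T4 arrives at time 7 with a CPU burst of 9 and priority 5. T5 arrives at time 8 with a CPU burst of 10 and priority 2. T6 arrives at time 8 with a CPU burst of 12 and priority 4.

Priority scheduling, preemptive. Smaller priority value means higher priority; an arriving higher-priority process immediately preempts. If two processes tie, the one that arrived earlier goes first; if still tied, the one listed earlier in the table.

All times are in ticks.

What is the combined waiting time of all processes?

148

Gantt: | idle 0-3 | T2 3-8 | T3 8-23 | T5 23-33 | T2 33-34 | T6 34-46 | T4 46-55 | T1 55-62 |
Completion: T1=62  T2=34  T3=23  T4=55  T5=33  T6=46
Turnaround (C−A): T1=50  T2=31  T3=15  T4=48  T5=25  T6=38
Waiting = turnaround − burst: T1=43, T2=25, T3=0, T4=39, T5=15, T6=26
Total waiting = 43 + 25 + 0 + 39 + 15 + 26 = 148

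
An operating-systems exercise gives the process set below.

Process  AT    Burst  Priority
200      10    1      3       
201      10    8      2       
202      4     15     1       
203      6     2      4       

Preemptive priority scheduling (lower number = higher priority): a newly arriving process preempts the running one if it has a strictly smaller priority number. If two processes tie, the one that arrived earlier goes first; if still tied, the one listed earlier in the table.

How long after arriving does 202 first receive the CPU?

0

Schedule: | idle 0-4 | 202 4-19 | 201 19-27 | 200 27-28 | 203 28-30 |
Completion: 200=28  201=27  202=19  203=30
Turnaround (C−A): 200=18  201=17  202=15  203=24
Response(202) = first start − arrival = 4 − 4 = 0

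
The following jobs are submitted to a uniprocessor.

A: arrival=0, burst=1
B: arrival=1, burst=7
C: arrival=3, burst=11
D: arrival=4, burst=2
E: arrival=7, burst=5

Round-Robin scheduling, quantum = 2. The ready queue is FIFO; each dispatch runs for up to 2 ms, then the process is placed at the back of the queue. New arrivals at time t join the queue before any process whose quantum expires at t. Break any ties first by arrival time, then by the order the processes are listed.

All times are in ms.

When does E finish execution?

Schedule: | A 0-1 | B 1-3 | C 3-5 | B 5-7 | D 7-9 | C 9-11 | E 11-13 | B 13-15 | C 15-17 | E 17-19 | B 19-20 | C 20-22 | E 22-23 | C 23-26 |
Completion: A=1  B=20  C=26  D=9  E=23
Turnaround (C−A): A=1  B=19  C=23  D=5  E=16

23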